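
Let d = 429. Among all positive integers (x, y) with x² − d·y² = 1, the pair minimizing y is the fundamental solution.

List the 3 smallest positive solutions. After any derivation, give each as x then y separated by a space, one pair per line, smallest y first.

1524095 73584
4645731138049 224298012960
14161071197688057215 683702960124468816

d=429: √d = [20; 1,2,2,9,1,12,1,9,2,2,1,40] (ℓ=12, even), read p_11/q_11
a_0=20:  p_0=20·1+0=20,  q_0=20·0+1=1
a_1=1:  p_1=1·20+1=21,  q_1=1·1+0=1
a_2=2:  p_2=2·21+20=62,  q_2=2·1+1=3
a_3=2:  p_3=2·62+21=145,  q_3=2·3+1=7
a_4=9:  p_4=9·145+62=1367,  q_4=9·7+3=66
a_5=1:  p_5=1·1367+145=1512,  q_5=1·66+7=73
a_6=12:  p_6=12·1512+1367=19511,  q_6=12·73+66=942
a_7=1:  p_7=1·19511+1512=21023,  q_7=1·942+73=1015
a_8=9:  p_8=9·21023+19511=208718,  q_8=9·1015+942=10077
…
a_10=2:  p_10=2·438459+208718=1085636,  q_10=2·21169+10077=52415
a_11=1:  p_11=1·1085636+438459=1524095,  q_11=1·52415+21169=73584
fundamental: x₁=1524095, y₁=73584  (since 2322865569025 − 429·5414605056 = 1)
k=2:  x_2 = 1524095·1524095+429·73584·73584 = 4645731138049,  y_2 = 1524095·73584+73584·1524095 = 224298012960
k=3:  x_3 = 1524095·4645731138049+429·73584·224298012960 = 14161071197688057215,  y_3 = 1524095·224298012960+73584·4645731138049 = 683702960124468816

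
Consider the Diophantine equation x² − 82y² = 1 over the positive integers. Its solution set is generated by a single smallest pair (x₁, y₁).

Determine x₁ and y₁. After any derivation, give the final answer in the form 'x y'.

[9; 18] for √82; ℓ=1 ⇒ convergent index 1
k=0  a_k=9  p_k/q_k = 9/1
k=1  a_k=18  p_k/q_k = 163/18
→ (163, 18).  Check: 163²=26569, 82·18²=26568, difference 1.

163 18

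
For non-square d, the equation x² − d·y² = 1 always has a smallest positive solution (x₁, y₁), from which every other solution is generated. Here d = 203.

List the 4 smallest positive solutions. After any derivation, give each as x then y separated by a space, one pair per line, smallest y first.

57 4
6497 456
740601 51980
84422017 5925264

d=203: √d = [14; 4,28] (ℓ=2, even), read p_1/q_1
i=0: a=14 ⇒ p=14, q=1
i=1: a=4 ⇒ p=57, q=4
fundamental: x₁=57, y₁=4  (since 3249 − 203·16 = 1)
k=2:  x_2 = 57·57+203·4·4 = 6497,  y_2 = 57·4+4·57 = 456
k=3:  x_3 = 57·6497+203·4·456 = 740601,  y_3 = 57·456+4·6497 = 51980
k=4:  x_4 = 57·740601+203·4·51980 = 84422017,  y_4 = 57·51980+4·740601 = 5925264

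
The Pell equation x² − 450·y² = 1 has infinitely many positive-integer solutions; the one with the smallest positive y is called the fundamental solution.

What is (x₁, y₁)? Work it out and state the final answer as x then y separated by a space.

[21; 4,1,2,4,2,1,4,42] for √450; ℓ=8 ⇒ convergent index 7
a_0=21:  p_0=21·1+0=21,  q_0=21·0+1=1
…
a_2=1:  p_2=1·85+21=106,  q_2=1·4+1=5
a_3=2:  p_3=2·106+85=297,  q_3=2·5+4=14
…
a_6=1:  p_6=1·2885+1294=4179,  q_6=1·136+61=197
a_7=4:  p_7=4·4179+2885=19601,  q_7=4·197+136=924
fundamental: x₁=19601, y₁=924  (since 384199201 − 450·853776 = 1)

19601 924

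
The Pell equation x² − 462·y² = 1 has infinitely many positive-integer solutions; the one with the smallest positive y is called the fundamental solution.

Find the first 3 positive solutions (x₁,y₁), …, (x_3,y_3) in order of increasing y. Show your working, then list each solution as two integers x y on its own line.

43 2
3697 172
317899 14790

d=462: √d = [21; 2,42] (ℓ=2, even), read p_1/q_1
step 0: (21, 1)  from 21·(1,0) + (0,1)
step 1: (43, 2)  from 2·(21,1) + (1,0)
→ (43, 2).  Check: 43²=1849, 462·2²=1848, difference 1.
(x_2, y_2) = (43·43 + 462·2·2, 43·2 + 2·43) = (3697, 172)
(x_3, y_3) = (43·3697 + 462·2·172, 43·172 + 2·3697) = (317899, 14790)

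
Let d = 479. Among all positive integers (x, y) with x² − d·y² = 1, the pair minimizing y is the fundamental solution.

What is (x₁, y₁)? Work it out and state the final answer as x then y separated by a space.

2989440 136591

√479 = [21; 1,7,1,3,2,21,2,3,1,7,1,42, …], period ℓ=12 (even) → k=11
a_0=21:  p_0=21·1+0=21,  q_0=21·0+1=1
…
a_6=21:  p_6=21·1729+766=37075,  q_6=21·79+35=1694
a_7=2:  p_7=2·37075+1729=75879,  q_7=2·1694+79=3467
…
a_10=7:  p_10=7·340591+264712=2648849,  q_10=7·15562+12095=121029
a_11=1:  p_11=1·2648849+340591=2989440,  q_11=1·121029+15562=136591
(x₁, y₁) = (2989440, 136591);  2989440² − 479·136591² = 1 ✓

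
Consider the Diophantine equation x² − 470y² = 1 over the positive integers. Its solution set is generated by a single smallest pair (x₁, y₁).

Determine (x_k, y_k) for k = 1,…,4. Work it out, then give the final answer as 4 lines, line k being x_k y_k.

1691 78
5718961 263796
19341524411 892157994
65413029839041 3017278071912

d=470: √d = [21; 1,2,8,2,1,42] (ℓ=6, even), read p_5/q_5
step 0: (21, 1)  from 21·(1,0) + (0,1)
…
step 2: (65, 3)  from 2·(22,1) + (21,1)
step 3: (542, 25)  from 8·(65,3) + (22,1)
step 4: (1149, 53)  from 2·(542,25) + (65,3)
step 5: (1691, 78)  from 1·(1149,53) + (542,25)
fundamental: x₁=1691, y₁=78  (since 2859481 − 470·6084 = 1)
(1691+78√470)^2 = 5718961 + 263796√470
(1691+78√470)^3 = 19341524411 + 892157994√470
(1691+78√470)^4 = 65413029839041 + 3017278071912√470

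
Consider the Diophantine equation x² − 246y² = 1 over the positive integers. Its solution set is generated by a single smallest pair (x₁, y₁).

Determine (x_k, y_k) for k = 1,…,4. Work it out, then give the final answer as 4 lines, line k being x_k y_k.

[15; 1,2,5,1,14,1,5,2,1,30] for √246; ℓ=10 ⇒ convergent index 9
a_0=15:  p_0=15·1+0=15,  q_0=15·0+1=1
a_1=1:  p_1=1·15+1=16,  q_1=1·1+0=1
…
a_3=5:  p_3=5·47+16=251,  q_3=5·3+1=16
…
a_5=14:  p_5=14·298+251=4423,  q_5=14·19+16=282
a_6=1:  p_6=1·4423+298=4721,  q_6=1·282+19=301
a_7=5:  p_7=5·4721+4423=28028,  q_7=5·301+282=1787
a_8=2:  p_8=2·28028+4721=60777,  q_8=2·1787+301=3875
a_9=1:  p_9=1·60777+28028=88805,  q_9=1·3875+1787=5662
→ (88805, 5662).  Check: 88805²=7886328025, 246·5662²=7886328024, difference 1.
(88805+5662√246)^2 = 15772656049 + 1005627820√246
(88805+5662√246)^3 = 2801381440774085 + 178609557104538√246
(88805+5662√246)^4 = 497553357680112580801 + 31722843436331366360√246

88805 5662
15772656049 1005627820
2801381440774085 178609557104538
497553357680112580801 31722843436331366360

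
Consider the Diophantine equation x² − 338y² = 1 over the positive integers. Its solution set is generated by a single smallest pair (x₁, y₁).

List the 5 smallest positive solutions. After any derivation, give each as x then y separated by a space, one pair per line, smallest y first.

√338 = [18; 2,1,1,2,36, …], period ℓ=5 (odd) → k=9
step 0: (18, 1)  from 18·(1,0) + (0,1)
…
step 2: (55, 3)  from 1·(37,2) + (18,1)
step 3: (92, 5)  from 1·(55,3) + (37,2)
step 4: (239, 13)  from 2·(92,5) + (55,3)
step 5: (8696, 473)  from 36·(239,13) + (92,5)
step 6: (17631, 959)  from 2·(8696,473) + (239,13)
…
step 8: (43958, 2391)  from 1·(26327,1432) + (17631,959)
step 9: (114243, 6214)  from 2·(43958,2391) + (26327,1432)
fundamental: x₁=114243, y₁=6214  (since 13051463049 − 338·38613796 = 1)
n=2: (114243,6214)∘(114243,6214) = (114243·114243+338·6214·6214, 114243·6214+6214·114243) = (26102926097,1419812004)
n=3: (26102926097,1419812004)∘(114243,6214) = (114243·26102926097+338·6214·1419812004, 114243·1419812004+6214·26102926097) = (5964153172084899,324407165539730)
n=4: (5964153172084899,324407165539730)∘(114243,6214) = (114243·5964153172084899+338·6214·324407165539730, 114243·324407165539730+6214·5964153172084899) = (1362725501650887306817,74122495624090936776)
n=5: (1362725501650887306817,74122495624090936776)∘(114243,6214) = (114243·1362725501650887306817+338·6214·74122495624090936776, 114243·74122495624090936776+6214·1362725501650887306817) = (311363698964240484013304163,16935952534841634614661406)

114243 6214
26102926097 1419812004
5964153172084899 324407165539730
1362725501650887306817 74122495624090936776
311363698964240484013304163 16935952534841634614661406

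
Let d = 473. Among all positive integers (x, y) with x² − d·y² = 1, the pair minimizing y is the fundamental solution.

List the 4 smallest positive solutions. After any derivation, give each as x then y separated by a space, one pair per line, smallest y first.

87 4
15137 696
2633751 121100
458257537 21070704

√473 → a₀=21, period (1,2,1,42); ℓ=4 even so k=3
step 0: (21, 1)  from 21·(1,0) + (0,1)
…
step 2: (65, 3)  from 2·(22,1) + (21,1)
step 3: (87, 4)  from 1·(65,3) + (22,1)
fundamental: x₁=87, y₁=4  (since 7569 − 473·16 = 1)
(x_2, y_2) = (87·87 + 473·4·4, 87·4 + 4·87) = (15137, 696)
(x_3, y_3) = (87·15137 + 473·4·696, 87·696 + 4·15137) = (2633751, 121100)
(x_4, y_4) = (87·2633751 + 473·4·121100, 87·121100 + 4·2633751) = (458257537, 21070704)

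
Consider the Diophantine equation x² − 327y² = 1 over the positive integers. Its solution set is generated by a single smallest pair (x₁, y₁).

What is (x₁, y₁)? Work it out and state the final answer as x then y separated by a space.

217 12

d=327: √d = [18; 12,36] (ℓ=2, even), read p_1/q_1
i=0: a=18 ⇒ p=18, q=1
i=1: a=12 ⇒ p=217, q=12
→ (217, 12).  Check: 217²=47089, 327·12²=47088, difference 1.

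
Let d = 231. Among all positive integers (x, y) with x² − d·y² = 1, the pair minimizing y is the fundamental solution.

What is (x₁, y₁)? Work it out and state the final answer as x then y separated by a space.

d=231: √d = [15; 5,30] (ℓ=2, even), read p_1/q_1
a_0=15:  p_0=15·1+0=15,  q_0=15·0+1=1
a_1=5:  p_1=5·15+1=76,  q_1=5·1+0=5
→ (76, 5).  Check: 76²=5776, 231·5²=5775, difference 1.

76 5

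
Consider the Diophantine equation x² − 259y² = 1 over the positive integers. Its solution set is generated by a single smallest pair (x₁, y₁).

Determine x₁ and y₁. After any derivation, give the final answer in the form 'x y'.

√259 → a₀=16, period (10,1,2,3,4,3,2,1,10,32); ℓ=10 even so k=9
k=0  a_k=16  p_k/q_k = 16/1
k=1  a_k=10  p_k/q_k = 161/10
…
k=4  a_k=3  p_k/q_k = 1722/107
…
k=6  a_k=3  p_k/q_k = 23931/1487
k=7  a_k=2  p_k/q_k = 55265/3434
k=8  a_k=1  p_k/q_k = 79196/4921
k=9  a_k=10  p_k/q_k = 847225/52644
→ (847225, 52644).  Check: 847225²=717790200625, 259·52644²=717790200624, difference 1.

847225 52644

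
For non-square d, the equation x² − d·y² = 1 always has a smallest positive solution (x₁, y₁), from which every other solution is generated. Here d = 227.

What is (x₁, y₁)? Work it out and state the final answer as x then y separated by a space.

√227 = [15; 15,30, …], period ℓ=2 (even) → k=1
i=0: a=15 ⇒ p=15, q=1
i=1: a=15 ⇒ p=226, q=15
→ (226, 15).  Check: 226²=51076, 227·15²=51075, difference 1.

226 15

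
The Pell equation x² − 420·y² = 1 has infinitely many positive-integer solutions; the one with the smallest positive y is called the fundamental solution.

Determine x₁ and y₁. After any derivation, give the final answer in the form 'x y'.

d=420: √d = [20; 2,40] (ℓ=2, even), read p_1/q_1
step 0: (20, 1)  from 20·(1,0) + (0,1)
step 1: (41, 2)  from 2·(20,1) + (1,0)
(x₁, y₁) = (41, 2);  41² − 420·2² = 1 ✓

41 2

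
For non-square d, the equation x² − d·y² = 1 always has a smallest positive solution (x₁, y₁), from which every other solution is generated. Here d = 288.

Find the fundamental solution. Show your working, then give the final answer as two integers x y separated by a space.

d=288: √d = [16; 1,32] (ℓ=2, even), read p_1/q_1
k=0  a_k=16  p_k/q_k = 16/1
k=1  a_k=1  p_k/q_k = 17/1
fundamental: x₁=17, y₁=1  (since 289 − 288·1 = 1)

17 1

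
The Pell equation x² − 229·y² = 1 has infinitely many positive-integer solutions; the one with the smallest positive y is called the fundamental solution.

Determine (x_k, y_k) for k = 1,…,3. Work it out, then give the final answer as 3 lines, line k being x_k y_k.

√229 = [15; 7,1,1,7,30, …], period ℓ=5 (odd) → k=9
a_0=15:  p_0=15·1+0=15,  q_0=15·0+1=1
a_1=7:  p_1=7·15+1=106,  q_1=7·1+0=7
a_2=1:  p_2=1·106+15=121,  q_2=1·7+1=8
a_3=1:  p_3=1·121+106=227,  q_3=1·8+7=15
…
a_6=7:  p_6=7·51527+1710=362399,  q_6=7·3405+113=23948
…
a_8=1:  p_8=1·413926+362399=776325,  q_8=1·27353+23948=51301
a_9=7:  p_9=7·776325+413926=5848201,  q_9=7·51301+27353=386460
fundamental: x₁=5848201, y₁=386460  (since 34201454936401 − 229·149351331600 = 1)
(x_2, y_2) = (5848201·5848201 + 229·386460·386460, 5848201·386460 + 386460·5848201) = (68402909872801, 4520191516920)
(x_3, y_3) = (5848201·68402909872801 + 229·386460·4520191516920, 5848201·4520191516920 + 386460·68402909872801) = (800067931842043513801, 52869977098885735380)

5848201 386460
68402909872801 4520191516920
800067931842043513801 52869977098885735380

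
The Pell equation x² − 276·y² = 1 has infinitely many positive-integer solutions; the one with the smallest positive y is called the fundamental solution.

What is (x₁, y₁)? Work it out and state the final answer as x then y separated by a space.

7775 468

√276 = [16; 1,1,1,1,2,2,2,1,1,1,1,32, …], period ℓ=12 (even) → k=11
step 0: (16, 1)  from 16·(1,0) + (0,1)
step 1: (17, 1)  from 1·(16,1) + (1,0)
step 2: (33, 2)  from 1·(17,1) + (16,1)
step 3: (50, 3)  from 1·(33,2) + (17,1)
step 4: (83, 5)  from 1·(50,3) + (33,2)
step 5: (216, 13)  from 2·(83,5) + (50,3)
step 6: (515, 31)  from 2·(216,13) + (83,5)
step 7: (1246, 75)  from 2·(515,31) + (216,13)
…
step 9: (3007, 181)  from 1·(1761,106) + (1246,75)
step 10: (4768, 287)  from 1·(3007,181) + (1761,106)
step 11: (7775, 468)  from 1·(4768,287) + (3007,181)
(x₁, y₁) = (7775, 468);  7775² − 276·468² = 1 ✓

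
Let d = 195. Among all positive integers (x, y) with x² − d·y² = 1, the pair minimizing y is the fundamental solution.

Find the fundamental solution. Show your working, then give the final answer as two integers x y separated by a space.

d=195: √d = [13; 1,26] (ℓ=2, even), read p_1/q_1
i=0: a=13 ⇒ p=13, q=1
i=1: a=1 ⇒ p=14, q=1
(x₁, y₁) = (14, 1);  14² − 195·1² = 1 ✓

14 1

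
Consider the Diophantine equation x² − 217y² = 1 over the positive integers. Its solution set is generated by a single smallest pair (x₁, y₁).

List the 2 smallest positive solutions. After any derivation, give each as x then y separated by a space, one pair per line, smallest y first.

√217 → a₀=14, period (1,2,1,2,1,…,2,1,28); ℓ=16 even so k=15
i=0: a=14 ⇒ p=14, q=1
…
i=6: a=1 ⇒ p=383, q=26
…
i=9: a=9 ⇒ p=139163, q=9447
…
i=13: a=1 ⇒ p=1034361, q=70217
i=14: a=2 ⇒ p=2809702, q=190735
i=15: a=1 ⇒ p=3844063, q=260952
fundamental: x₁=3844063, y₁=260952  (since 14776820347969 − 217·68095946304 = 1)
n=2: (3844063,260952)∘(3844063,260952) = (3844063·3844063+217·260952·260952, 3844063·260952+260952·3844063) = (29553640695937,2006231855952)

3844063 260952
29553640695937 2006231855952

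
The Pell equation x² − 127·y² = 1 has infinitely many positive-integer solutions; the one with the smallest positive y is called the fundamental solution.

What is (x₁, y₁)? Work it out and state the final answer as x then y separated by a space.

√127 = [11; 3,1,2,2,7,11,7,2,2,1,3,22, …], period ℓ=12 (even) → k=11
step 0: (11, 1)  from 11·(1,0) + (0,1)
…
step 2: (45, 4)  from 1·(34,3) + (11,1)
step 3: (124, 11)  from 2·(45,4) + (34,3)
step 4: (293, 26)  from 2·(124,11) + (45,4)
step 5: (2175, 193)  from 7·(293,26) + (124,11)
step 6: (24218, 2149)  from 11·(2175,193) + (293,26)
step 7: (171701, 15236)  from 7·(24218,2149) + (2175,193)
step 8: (367620, 32621)  from 2·(171701,15236) + (24218,2149)
step 9: (906941, 80478)  from 2·(367620,32621) + (171701,15236)
step 10: (1274561, 113099)  from 1·(906941,80478) + (367620,32621)
step 11: (4730624, 419775)  from 3·(1274561,113099) + (906941,80478)
(x₁, y₁) = (4730624, 419775);  4730624² − 127·419775² = 1 ✓

4730624 419775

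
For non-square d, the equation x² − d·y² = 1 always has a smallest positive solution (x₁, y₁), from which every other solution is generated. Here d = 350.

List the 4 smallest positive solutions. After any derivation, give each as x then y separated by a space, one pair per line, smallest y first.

√350 → a₀=18, period (1,2,2,2,1,36); ℓ=6 even so k=5
k=0  a_k=18  p_k/q_k = 18/1
…
k=3  a_k=2  p_k/q_k = 131/7
k=4  a_k=2  p_k/q_k = 318/17
k=5  a_k=1  p_k/q_k = 449/24
→ (449, 24).  Check: 449²=201601, 350·24²=201600, difference 1.
n=2: (449,24)∘(449,24) = (449·449+350·24·24, 449·24+24·449) = (403201,21552)
n=3: (403201,21552)∘(449,24) = (449·403201+350·24·21552, 449·21552+24·403201) = (362074049,19353672)
n=4: (362074049,19353672)∘(449,24) = (449·362074049+350·24·19353672, 449·19353672+24·362074049) = (325142092801,17379575904)

449 24
403201 21552
362074049 19353672
325142092801 17379575904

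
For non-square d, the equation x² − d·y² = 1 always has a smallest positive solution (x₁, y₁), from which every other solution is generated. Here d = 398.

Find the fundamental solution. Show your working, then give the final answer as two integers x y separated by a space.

399 20

d=398: √d = [19; 1,18,1,38] (ℓ=4, even), read p_3/q_3
step 0: (19, 1)  from 19·(1,0) + (0,1)
step 1: (20, 1)  from 1·(19,1) + (1,0)
step 2: (379, 19)  from 18·(20,1) + (19,1)
step 3: (399, 20)  from 1·(379,19) + (20,1)
(x₁, y₁) = (399, 20);  399² − 398·20² = 1 ✓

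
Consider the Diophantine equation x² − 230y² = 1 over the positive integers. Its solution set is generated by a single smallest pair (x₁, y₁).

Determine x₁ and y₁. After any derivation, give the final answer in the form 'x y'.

91 6

√230 → a₀=15, period (6,30); ℓ=2 even so k=1
a_0=15:  p_0=15·1+0=15,  q_0=15·0+1=1
a_1=6:  p_1=6·15+1=91,  q_1=6·1+0=6
fundamental: x₁=91, y₁=6  (since 8281 − 230·36 = 1)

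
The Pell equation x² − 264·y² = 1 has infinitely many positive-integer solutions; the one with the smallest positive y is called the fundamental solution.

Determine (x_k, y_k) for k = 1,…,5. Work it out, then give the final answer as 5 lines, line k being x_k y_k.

√264 = [16; 4,32, …], period ℓ=2 (even) → k=1
i=0: a=16 ⇒ p=16, q=1
i=1: a=4 ⇒ p=65, q=4
→ (65, 4).  Check: 65²=4225, 264·4²=4224, difference 1.
n=2: (65,4)∘(65,4) = (65·65+264·4·4, 65·4+4·65) = (8449,520)
n=3: (8449,520)∘(65,4) = (65·8449+264·4·520, 65·520+4·8449) = (1098305,67596)
n=4: (1098305,67596)∘(65,4) = (65·1098305+264·4·67596, 65·67596+4·1098305) = (142771201,8786960)
n=5: (142771201,8786960)∘(65,4) = (65·142771201+264·4·8786960, 65·8786960+4·142771201) = (18559157825,1142237204)

65 4
8449 520
1098305 67596
142771201 8786960
18559157825 1142237204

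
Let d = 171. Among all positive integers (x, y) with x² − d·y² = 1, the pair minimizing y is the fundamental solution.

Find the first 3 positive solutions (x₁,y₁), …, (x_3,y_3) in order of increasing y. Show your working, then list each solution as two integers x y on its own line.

170 13
57799 4420
19651490 1502787

√171 = [13; 13,26, …], period ℓ=2 (even) → k=1
k=0  a_k=13  p_k/q_k = 13/1
k=1  a_k=13  p_k/q_k = 170/13
(x₁, y₁) = (170, 13);  170² − 171·13² = 1 ✓
(x_2, y_2) = (170·170 + 171·13·13, 170·13 + 13·170) = (57799, 4420)
(x_3, y_3) = (170·57799 + 171·13·4420, 170·4420 + 13·57799) = (19651490, 1502787)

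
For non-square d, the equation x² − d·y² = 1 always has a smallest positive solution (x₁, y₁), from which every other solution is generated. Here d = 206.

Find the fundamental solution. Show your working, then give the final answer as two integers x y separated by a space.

[14; 2,1,5,14,5,1,2,28] for √206; ℓ=8 ⇒ convergent index 7
step 0: (14, 1)  from 14·(1,0) + (0,1)
step 1: (29, 2)  from 2·(14,1) + (1,0)
step 2: (43, 3)  from 1·(29,2) + (14,1)
…
step 4: (3459, 241)  from 14·(244,17) + (43,3)
step 5: (17539, 1222)  from 5·(3459,241) + (244,17)
step 6: (20998, 1463)  from 1·(17539,1222) + (3459,241)
step 7: (59535, 4148)  from 2·(20998,1463) + (17539,1222)
→ (59535, 4148).  Check: 59535²=3544416225, 206·4148²=3544416224, difference 1.

59535 4148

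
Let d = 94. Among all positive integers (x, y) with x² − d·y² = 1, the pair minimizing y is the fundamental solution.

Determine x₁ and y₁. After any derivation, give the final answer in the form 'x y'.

2143295 221064

[9; 1,2,3,1,1,…,2,1,18] for √94; ℓ=16 ⇒ convergent index 15
step 0: (9, 1)  from 9·(1,0) + (0,1)
…
step 3: (97, 10)  from 3·(29,3) + (10,1)
…
step 5: (223, 23)  from 1·(126,13) + (97,10)
step 6: (1241, 128)  from 5·(223,23) + (126,13)
step 7: (1464, 151)  from 1·(1241,128) + (223,23)
step 8: (12953, 1336)  from 8·(1464,151) + (1241,128)
step 9: (14417, 1487)  from 1·(12953,1336) + (1464,151)
step 10: (85038, 8771)  from 5·(14417,1487) + (12953,1336)
step 11: (99455, 10258)  from 1·(85038,8771) + (14417,1487)
…
step 13: (652934, 67345)  from 3·(184493,19029) + (99455,10258)
step 14: (1490361, 153719)  from 2·(652934,67345) + (184493,19029)
step 15: (2143295, 221064)  from 1·(1490361,153719) + (652934,67345)
fundamental: x₁=2143295, y₁=221064  (since 4593713457025 − 94·48869292096 = 1)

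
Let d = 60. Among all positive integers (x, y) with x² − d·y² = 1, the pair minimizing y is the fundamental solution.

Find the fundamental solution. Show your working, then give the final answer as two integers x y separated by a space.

√60 → a₀=7, period (1,2,1,14); ℓ=4 even so k=3
i=0: a=7 ⇒ p=7, q=1
i=1: a=1 ⇒ p=8, q=1
i=2: a=2 ⇒ p=23, q=3
i=3: a=1 ⇒ p=31, q=4
→ (31, 4).  Check: 31²=961, 60·4²=960, difference 1.

31 4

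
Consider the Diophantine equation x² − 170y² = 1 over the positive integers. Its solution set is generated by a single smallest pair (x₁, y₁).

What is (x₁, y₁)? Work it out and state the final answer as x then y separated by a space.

339 26

√170 = [13; 26, …], period ℓ=1 (odd) → k=1
i=0: a=13 ⇒ p=13, q=1
i=1: a=26 ⇒ p=339, q=26
(x₁, y₁) = (339, 26);  339² − 170·26² = 1 ✓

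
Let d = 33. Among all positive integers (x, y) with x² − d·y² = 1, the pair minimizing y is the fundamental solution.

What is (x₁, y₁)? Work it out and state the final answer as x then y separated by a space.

23 4

[5; 1,2,1,10] for √33; ℓ=4 ⇒ convergent index 3
a_0=5:  p_0=5·1+0=5,  q_0=5·0+1=1
a_1=1:  p_1=1·5+1=6,  q_1=1·1+0=1
a_2=2:  p_2=2·6+5=17,  q_2=2·1+1=3
a_3=1:  p_3=1·17+6=23,  q_3=1·3+1=4
fundamental: x₁=23, y₁=4  (since 529 − 33·16 = 1)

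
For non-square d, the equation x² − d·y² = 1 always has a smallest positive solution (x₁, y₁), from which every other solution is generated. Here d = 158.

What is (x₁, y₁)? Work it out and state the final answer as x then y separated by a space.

[12; 1,1,3,12,3,1,1,24] for √158; ℓ=8 ⇒ convergent index 7
i=0: a=12 ⇒ p=12, q=1
i=1: a=1 ⇒ p=13, q=1
…
i=3: a=3 ⇒ p=88, q=7
…
i=5: a=3 ⇒ p=3331, q=265
i=6: a=1 ⇒ p=4412, q=351
i=7: a=1 ⇒ p=7743, q=616
(x₁, y₁) = (7743, 616);  7743² − 158·616² = 1 ✓

7743 616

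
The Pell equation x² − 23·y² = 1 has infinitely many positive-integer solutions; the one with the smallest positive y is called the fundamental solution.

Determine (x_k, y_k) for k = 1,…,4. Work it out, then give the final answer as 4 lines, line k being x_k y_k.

24 5
1151 240
55224 11515
2649601 552480

[4; 1,3,1,8] for √23; ℓ=4 ⇒ convergent index 3
a_0=4:  p_0=4·1+0=4,  q_0=4·0+1=1
a_1=1:  p_1=1·4+1=5,  q_1=1·1+0=1
a_2=3:  p_2=3·5+4=19,  q_2=3·1+1=4
a_3=1:  p_3=1·19+5=24,  q_3=1·4+1=5
→ (24, 5).  Check: 24²=576, 23·5²=575, difference 1.
(24+5√23)^2 = 1151 + 240√23
(24+5√23)^3 = 55224 + 11515√23
(24+5√23)^4 = 2649601 + 552480√23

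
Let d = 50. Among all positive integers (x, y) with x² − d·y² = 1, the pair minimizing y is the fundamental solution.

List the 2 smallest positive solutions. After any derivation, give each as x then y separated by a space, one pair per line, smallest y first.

99 14
19601 2772

d=50: √d = [7; 14] (ℓ=1, odd), read p_1/q_1
k=0  a_k=7  p_k/q_k = 7/1
k=1  a_k=14  p_k/q_k = 99/14
(x₁, y₁) = (99, 14);  99² − 50·14² = 1 ✓
(99+14√50)^2 = 19601 + 2772√50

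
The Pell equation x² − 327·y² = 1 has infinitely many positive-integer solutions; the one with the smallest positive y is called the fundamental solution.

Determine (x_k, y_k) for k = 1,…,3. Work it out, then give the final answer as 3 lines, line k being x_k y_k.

√327 = [18; 12,36, …], period ℓ=2 (even) → k=1
step 0: (18, 1)  from 18·(1,0) + (0,1)
step 1: (217, 12)  from 12·(18,1) + (1,0)
(x₁, y₁) = (217, 12);  217² − 327·12² = 1 ✓
k=2:  x_2 = 217·217+327·12·12 = 94177,  y_2 = 217·12+12·217 = 5208
k=3:  x_3 = 217·94177+327·12·5208 = 40872601,  y_3 = 217·5208+12·94177 = 2260260

217 12
94177 5208
40872601 2260260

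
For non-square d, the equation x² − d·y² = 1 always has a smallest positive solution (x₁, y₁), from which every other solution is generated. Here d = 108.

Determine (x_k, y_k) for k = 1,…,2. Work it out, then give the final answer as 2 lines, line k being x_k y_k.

1351 130
3650401 351260

[10; 2,1,1,4,1,1,2,20] for √108; ℓ=8 ⇒ convergent index 7
k=0  a_k=10  p_k/q_k = 10/1
k=1  a_k=2  p_k/q_k = 21/2
…
k=6  a_k=1  p_k/q_k = 530/51
k=7  a_k=2  p_k/q_k = 1351/130
fundamental: x₁=1351, y₁=130  (since 1825201 − 108·16900 = 1)
(1351+130√108)^2 = 3650401 + 351260√108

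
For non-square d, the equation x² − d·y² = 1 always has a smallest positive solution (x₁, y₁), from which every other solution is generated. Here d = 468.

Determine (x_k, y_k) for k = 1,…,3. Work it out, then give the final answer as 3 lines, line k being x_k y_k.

649 30
842401 38940
1093435849 50544090

√468 = [21; 1,1,1,2,1,1,1,42, …], period ℓ=8 (even) → k=7
step 0: (21, 1)  from 21·(1,0) + (0,1)
…
step 3: (65, 3)  from 1·(43,2) + (22,1)
step 4: (173, 8)  from 2·(65,3) + (43,2)
step 5: (238, 11)  from 1·(173,8) + (65,3)
step 6: (411, 19)  from 1·(238,11) + (173,8)
step 7: (649, 30)  from 1·(411,19) + (238,11)
fundamental: x₁=649, y₁=30  (since 421201 − 468·900 = 1)
n=2: (649,30)∘(649,30) = (649·649+468·30·30, 649·30+30·649) = (842401,38940)
n=3: (842401,38940)∘(649,30) = (649·842401+468·30·38940, 649·38940+30·842401) = (1093435849,50544090)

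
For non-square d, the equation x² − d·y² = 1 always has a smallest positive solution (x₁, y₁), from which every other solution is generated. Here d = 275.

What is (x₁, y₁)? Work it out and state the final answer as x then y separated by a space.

199 12

√275 → a₀=16, period (1,1,2,1,1,32); ℓ=6 even so k=5
step 0: (16, 1)  from 16·(1,0) + (0,1)
step 1: (17, 1)  from 1·(16,1) + (1,0)
…
step 3: (83, 5)  from 2·(33,2) + (17,1)
step 4: (116, 7)  from 1·(83,5) + (33,2)
step 5: (199, 12)  from 1·(116,7) + (83,5)
→ (199, 12).  Check: 199²=39601, 275·12²=39600, difference 1.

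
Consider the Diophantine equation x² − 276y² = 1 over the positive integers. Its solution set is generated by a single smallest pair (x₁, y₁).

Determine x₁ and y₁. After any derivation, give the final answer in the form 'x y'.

d=276: √d = [16; 1,1,1,1,2,2,2,1,1,1,1,32] (ℓ=12, even), read p_11/q_11
step 0: (16, 1)  from 16·(1,0) + (0,1)
…
step 2: (33, 2)  from 1·(17,1) + (16,1)
…
step 4: (83, 5)  from 1·(50,3) + (33,2)
step 5: (216, 13)  from 2·(83,5) + (50,3)
step 6: (515, 31)  from 2·(216,13) + (83,5)
step 7: (1246, 75)  from 2·(515,31) + (216,13)
step 8: (1761, 106)  from 1·(1246,75) + (515,31)
step 9: (3007, 181)  from 1·(1761,106) + (1246,75)
step 10: (4768, 287)  from 1·(3007,181) + (1761,106)
step 11: (7775, 468)  from 1·(4768,287) + (3007,181)
→ (7775, 468).  Check: 7775²=60450625, 276·468²=60450624, difference 1.

7775 468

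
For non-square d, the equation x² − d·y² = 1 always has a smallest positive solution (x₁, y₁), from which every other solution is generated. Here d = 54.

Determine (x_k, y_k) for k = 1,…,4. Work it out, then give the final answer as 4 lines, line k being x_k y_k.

√54 = [7; 2,1,6,1,2,14, …], period ℓ=6 (even) → k=5
i=0: a=7 ⇒ p=7, q=1
…
i=3: a=6 ⇒ p=147, q=20
i=4: a=1 ⇒ p=169, q=23
i=5: a=2 ⇒ p=485, q=66
(x₁, y₁) = (485, 66);  485² − 54·66² = 1 ✓
k=2:  x_2 = 485·485+54·66·66 = 470449,  y_2 = 485·66+66·485 = 64020
k=3:  x_3 = 485·470449+54·66·64020 = 456335045,  y_3 = 485·64020+66·470449 = 62099334
k=4:  x_4 = 485·456335045+54·66·62099334 = 442644523201,  y_4 = 485·62099334+66·456335045 = 60236289960

485 66
470449 64020
456335045 62099334
442644523201 60236289960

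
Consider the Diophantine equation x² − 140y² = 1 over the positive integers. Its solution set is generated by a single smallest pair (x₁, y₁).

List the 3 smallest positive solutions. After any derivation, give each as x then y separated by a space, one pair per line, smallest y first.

√140 = [11; 1,4,1,22, …], period ℓ=4 (even) → k=3
step 0: (11, 1)  from 11·(1,0) + (0,1)
step 1: (12, 1)  from 1·(11,1) + (1,0)
step 2: (59, 5)  from 4·(12,1) + (11,1)
step 3: (71, 6)  from 1·(59,5) + (12,1)
(x₁, y₁) = (71, 6);  71² − 140·6² = 1 ✓
n=2: (71,6)∘(71,6) = (71·71+140·6·6, 71·6+6·71) = (10081,852)
n=3: (10081,852)∘(71,6) = (71·10081+140·6·852, 71·852+6·10081) = (1431431,120978)

71 6
10081 852
1431431 120978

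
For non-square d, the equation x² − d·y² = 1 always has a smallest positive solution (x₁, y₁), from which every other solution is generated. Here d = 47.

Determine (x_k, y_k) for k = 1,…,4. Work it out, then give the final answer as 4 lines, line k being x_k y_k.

48 7
4607 672
442224 64505
42448897 6191808

√47 = [6; 1,5,1,12, …], period ℓ=4 (even) → k=3
k=0  a_k=6  p_k/q_k = 6/1
…
k=2  a_k=5  p_k/q_k = 41/6
k=3  a_k=1  p_k/q_k = 48/7
(x₁, y₁) = (48, 7);  48² − 47·7² = 1 ✓
(48+7√47)^2 = 4607 + 672√47
(48+7√47)^3 = 442224 + 64505√47
(48+7√47)^4 = 42448897 + 6191808√47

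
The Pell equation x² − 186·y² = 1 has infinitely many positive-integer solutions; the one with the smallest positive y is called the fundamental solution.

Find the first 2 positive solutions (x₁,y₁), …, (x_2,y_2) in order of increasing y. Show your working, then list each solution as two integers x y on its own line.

7501 550
112530001 8251100

√186 → a₀=13, period (1,1,1,3,4,3,1,1,1,26); ℓ=10 even so k=9
a_0=13:  p_0=13·1+0=13,  q_0=13·0+1=1
a_1=1:  p_1=1·13+1=14,  q_1=1·1+0=1
a_2=1:  p_2=1·14+13=27,  q_2=1·1+1=2
a_3=1:  p_3=1·27+14=41,  q_3=1·2+1=3
…
a_5=4:  p_5=4·150+41=641,  q_5=4·11+3=47
…
a_7=1:  p_7=1·2073+641=2714,  q_7=1·152+47=199
a_8=1:  p_8=1·2714+2073=4787,  q_8=1·199+152=351
a_9=1:  p_9=1·4787+2714=7501,  q_9=1·351+199=550
(x₁, y₁) = (7501, 550);  7501² − 186·550² = 1 ✓
n=2: (7501,550)∘(7501,550) = (7501·7501+186·550·550, 7501·550+550·7501) = (112530001,8251100)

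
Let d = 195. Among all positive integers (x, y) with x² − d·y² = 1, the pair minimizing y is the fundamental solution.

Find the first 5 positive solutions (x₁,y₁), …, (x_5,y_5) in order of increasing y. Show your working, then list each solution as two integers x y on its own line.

14 1
391 28
10934 783
305761 21896
8550374 612305

√195 = [13; 1,26, …], period ℓ=2 (even) → k=1
step 0: (13, 1)  from 13·(1,0) + (0,1)
step 1: (14, 1)  from 1·(13,1) + (1,0)
fundamental: x₁=14, y₁=1  (since 196 − 195·1 = 1)
(x_2, y_2) = (14·14 + 195·1·1, 14·1 + 1·14) = (391, 28)
(x_3, y_3) = (14·391 + 195·1·28, 14·28 + 1·391) = (10934, 783)
(x_4, y_4) = (14·10934 + 195·1·783, 14·783 + 1·10934) = (305761, 21896)
(x_5, y_5) = (14·305761 + 195·1·21896, 14·21896 + 1·305761) = (8550374, 612305)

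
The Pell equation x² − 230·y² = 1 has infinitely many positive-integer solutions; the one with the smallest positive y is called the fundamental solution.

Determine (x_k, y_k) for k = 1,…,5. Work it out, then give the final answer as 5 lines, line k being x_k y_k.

√230 = [15; 6,30, …], period ℓ=2 (even) → k=1
a_0=15:  p_0=15·1+0=15,  q_0=15·0+1=1
a_1=6:  p_1=6·15+1=91,  q_1=6·1+0=6
fundamental: x₁=91, y₁=6  (since 8281 − 230·36 = 1)
(x_2, y_2) = (91·91 + 230·6·6, 91·6 + 6·91) = (16561, 1092)
(x_3, y_3) = (91·16561 + 230·6·1092, 91·1092 + 6·16561) = (3014011, 198738)
(x_4, y_4) = (91·3014011 + 230·6·198738, 91·198738 + 6·3014011) = (548533441, 36169224)
(x_5, y_5) = (91·548533441 + 230·6·36169224, 91·36169224 + 6·548533441) = (99830072251, 6582600030)

91 6
16561 1092
3014011 198738
548533441 36169224
99830072251 6582600030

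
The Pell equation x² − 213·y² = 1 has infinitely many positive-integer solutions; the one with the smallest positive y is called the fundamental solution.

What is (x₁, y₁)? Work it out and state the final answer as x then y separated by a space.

√213 → a₀=14, period (1,1,2,6,1,8,1,6,2,1,1,28); ℓ=12 even so k=11
k=0  a_k=14  p_k/q_k = 14/1
k=1  a_k=1  p_k/q_k = 15/1
k=2  a_k=1  p_k/q_k = 29/2
…
k=4  a_k=6  p_k/q_k = 467/32
…
k=6  a_k=8  p_k/q_k = 4787/328
k=7  a_k=1  p_k/q_k = 5327/365
k=8  a_k=6  p_k/q_k = 36749/2518
k=9  a_k=2  p_k/q_k = 78825/5401
k=10  a_k=1  p_k/q_k = 115574/7919
k=11  a_k=1  p_k/q_k = 194399/13320
→ (194399, 13320).  Check: 194399²=37790971201, 213·13320²=37790971200, difference 1.

194399 13320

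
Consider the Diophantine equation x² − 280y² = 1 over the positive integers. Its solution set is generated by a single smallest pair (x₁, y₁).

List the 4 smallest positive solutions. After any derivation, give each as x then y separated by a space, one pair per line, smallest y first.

d=280: √d = [16; 1,2,1,2,1,32] (ℓ=6, even), read p_5/q_5
k=0  a_k=16  p_k/q_k = 16/1
k=1  a_k=1  p_k/q_k = 17/1
…
k=4  a_k=2  p_k/q_k = 184/11
k=5  a_k=1  p_k/q_k = 251/15
(x₁, y₁) = (251, 15);  251² − 280·15² = 1 ✓
k=2:  x_2 = 251·251+280·15·15 = 126001,  y_2 = 251·15+15·251 = 7530
k=3:  x_3 = 251·126001+280·15·7530 = 63252251,  y_3 = 251·7530+15·126001 = 3780045
k=4:  x_4 = 251·63252251+280·15·3780045 = 31752504001,  y_4 = 251·3780045+15·63252251 = 1897575060

251 15
126001 7530
63252251 3780045
31752504001 1897575060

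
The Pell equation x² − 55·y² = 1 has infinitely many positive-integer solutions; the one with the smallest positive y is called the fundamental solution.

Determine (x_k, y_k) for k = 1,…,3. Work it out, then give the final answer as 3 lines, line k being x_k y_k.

89 12
15841 2136
2819609 380196

d=55: √d = [7; 2,2,2,14] (ℓ=4, even), read p_3/q_3
i=0: a=7 ⇒ p=7, q=1
i=1: a=2 ⇒ p=15, q=2
i=2: a=2 ⇒ p=37, q=5
i=3: a=2 ⇒ p=89, q=12
(x₁, y₁) = (89, 12);  89² − 55·12² = 1 ✓
k=2:  x_2 = 89·89+55·12·12 = 15841,  y_2 = 89·12+12·89 = 2136
k=3:  x_3 = 89·15841+55·12·2136 = 2819609,  y_3 = 89·2136+12·15841 = 380196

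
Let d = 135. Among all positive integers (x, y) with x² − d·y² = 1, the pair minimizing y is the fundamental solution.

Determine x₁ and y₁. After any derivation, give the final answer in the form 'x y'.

[11; 1,1,1,1,1,1,1,22] for √135; ℓ=8 ⇒ convergent index 7
i=0: a=11 ⇒ p=11, q=1
i=1: a=1 ⇒ p=12, q=1
i=2: a=1 ⇒ p=23, q=2
i=3: a=1 ⇒ p=35, q=3
i=4: a=1 ⇒ p=58, q=5
i=5: a=1 ⇒ p=93, q=8
i=6: a=1 ⇒ p=151, q=13
i=7: a=1 ⇒ p=244, q=21
fundamental: x₁=244, y₁=21  (since 59536 − 135·441 = 1)

244 21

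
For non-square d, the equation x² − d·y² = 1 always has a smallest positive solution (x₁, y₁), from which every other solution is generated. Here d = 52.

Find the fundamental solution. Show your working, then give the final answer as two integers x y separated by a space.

649 90

d=52: √d = [7; 4,1,2,1,4,14] (ℓ=6, even), read p_5/q_5
step 0: (7, 1)  from 7·(1,0) + (0,1)
step 1: (29, 4)  from 4·(7,1) + (1,0)
step 2: (36, 5)  from 1·(29,4) + (7,1)
step 3: (101, 14)  from 2·(36,5) + (29,4)
step 4: (137, 19)  from 1·(101,14) + (36,5)
step 5: (649, 90)  from 4·(137,19) + (101,14)
fundamental: x₁=649, y₁=90  (since 421201 − 52·8100 = 1)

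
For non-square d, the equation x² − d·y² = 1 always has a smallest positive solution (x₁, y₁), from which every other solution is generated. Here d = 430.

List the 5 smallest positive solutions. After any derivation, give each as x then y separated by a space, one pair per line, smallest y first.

2862251 138030
16384961574001 790153011060
93795745300289010251 4523232492118854090
536933931562978654798296001 25893253447598574322902120
3073679365100040639604854765306251 148225981147280410676109712890150

√430 = [20; 1,2,1,3,1,…,2,1,40, …], period ℓ=14 (even) → k=13
step 0: (20, 1)  from 20·(1,0) + (0,1)
step 1: (21, 1)  from 1·(20,1) + (1,0)
step 2: (62, 3)  from 2·(21,1) + (20,1)
step 3: (83, 4)  from 1·(62,3) + (21,1)
step 4: (311, 15)  from 3·(83,4) + (62,3)
step 5: (394, 19)  from 1·(311,15) + (83,4)
…
step 8: (133439, 6435)  from 6·(21794,1051) + (2675,129)
step 9: (155233, 7486)  from 1·(133439,6435) + (21794,1051)
…
step 11: (754371, 36379)  from 1·(599138,28893) + (155233,7486)
step 12: (2107880, 101651)  from 2·(754371,36379) + (599138,28893)
step 13: (2862251, 138030)  from 1·(2107880,101651) + (754371,36379)
fundamental: x₁=2862251, y₁=138030  (since 8192480787001 − 430·19052280900 = 1)
n=2: (2862251,138030)∘(2862251,138030) = (2862251·2862251+430·138030·138030, 2862251·138030+138030·2862251) = (16384961574001,790153011060)
n=3: (16384961574001,790153011060)∘(2862251,138030) = (2862251·16384961574001+430·138030·790153011060, 2862251·790153011060+138030·16384961574001) = (93795745300289010251,4523232492118854090)
n=4: (93795745300289010251,4523232492118854090)∘(2862251,138030) = (2862251·93795745300289010251+430·138030·4523232492118854090, 2862251·4523232492118854090+138030·93795745300289010251) = (536933931562978654798296001,25893253447598574322902120)
n=5: (536933931562978654798296001,25893253447598574322902120)∘(2862251,138030) = (2862251·536933931562978654798296001+430·138030·25893253447598574322902120, 2862251·25893253447598574322902120+138030·536933931562978654798296001) = (3073679365100040639604854765306251,148225981147280410676109712890150)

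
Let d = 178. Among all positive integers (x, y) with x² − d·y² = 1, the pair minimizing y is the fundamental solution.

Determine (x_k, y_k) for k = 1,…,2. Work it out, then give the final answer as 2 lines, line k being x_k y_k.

√178 = [13; 2,1,12,1,2,26, …], period ℓ=6 (even) → k=5
a_0=13:  p_0=13·1+0=13,  q_0=13·0+1=1
a_1=2:  p_1=2·13+1=27,  q_1=2·1+0=2
…
a_3=12:  p_3=12·40+27=507,  q_3=12·3+2=38
a_4=1:  p_4=1·507+40=547,  q_4=1·38+3=41
a_5=2:  p_5=2·547+507=1601,  q_5=2·41+38=120
→ (1601, 120).  Check: 1601²=2563201, 178·120²=2563200, difference 1.
k=2:  x_2 = 1601·1601+178·120·120 = 5126401,  y_2 = 1601·120+120·1601 = 384240

1601 120
5126401 384240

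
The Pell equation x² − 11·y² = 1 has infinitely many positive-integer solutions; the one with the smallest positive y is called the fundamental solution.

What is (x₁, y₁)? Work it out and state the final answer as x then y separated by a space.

10 3

√11 = [3; 3,6, …], period ℓ=2 (even) → k=1
k=0  a_k=3  p_k/q_k = 3/1
k=1  a_k=3  p_k/q_k = 10/3
fundamental: x₁=10, y₁=3  (since 100 − 11·9 = 1)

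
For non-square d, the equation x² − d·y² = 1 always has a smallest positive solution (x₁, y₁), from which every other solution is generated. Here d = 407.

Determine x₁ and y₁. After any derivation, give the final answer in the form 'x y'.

2663 132

[20; 5,1,2,1,5,40] for √407; ℓ=6 ⇒ convergent index 5
k=0  a_k=20  p_k/q_k = 20/1
k=1  a_k=5  p_k/q_k = 101/5
…
k=3  a_k=2  p_k/q_k = 343/17
k=4  a_k=1  p_k/q_k = 464/23
k=5  a_k=5  p_k/q_k = 2663/132
fundamental: x₁=2663, y₁=132  (since 7091569 − 407·17424 = 1)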